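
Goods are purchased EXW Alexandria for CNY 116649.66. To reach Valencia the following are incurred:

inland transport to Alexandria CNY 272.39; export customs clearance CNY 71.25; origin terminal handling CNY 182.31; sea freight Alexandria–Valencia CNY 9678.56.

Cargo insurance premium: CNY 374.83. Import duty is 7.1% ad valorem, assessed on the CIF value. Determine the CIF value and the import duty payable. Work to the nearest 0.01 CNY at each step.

CIF value: CNY 127229.00; import duty: CNY 9033.26

CIF = EXW price + pre-shipment costs + freight + insurance
CIF = 116649.66 + 272.39 + 71.25 + 182.31 + 9678.56 + 374.83 = 127229.00
Import duty = 127229.00 × 7.1% = 9033.26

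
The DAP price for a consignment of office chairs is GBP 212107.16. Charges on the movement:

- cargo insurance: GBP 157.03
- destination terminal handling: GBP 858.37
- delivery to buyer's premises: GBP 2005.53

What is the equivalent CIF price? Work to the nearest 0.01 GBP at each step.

CIF price: GBP 209243.26

Not relevant to the conversion: insurance — on the seller under both DAP and CIF; already in the DAP price and stays in the CIF price.
From DAP to CIF, the seller no longer bears: destination terminal, delivery.
CIF price = 212107.16 − 858.37 − 2005.53 = 209243.26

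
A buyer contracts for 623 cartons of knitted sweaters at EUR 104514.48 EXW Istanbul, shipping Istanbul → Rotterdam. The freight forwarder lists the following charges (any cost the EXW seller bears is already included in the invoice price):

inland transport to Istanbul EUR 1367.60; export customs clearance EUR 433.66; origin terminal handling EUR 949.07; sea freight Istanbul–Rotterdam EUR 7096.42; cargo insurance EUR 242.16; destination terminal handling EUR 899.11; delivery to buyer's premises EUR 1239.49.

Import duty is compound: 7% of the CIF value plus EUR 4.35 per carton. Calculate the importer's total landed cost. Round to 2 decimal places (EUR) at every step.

EXW: the seller makes goods available at their premises; the buyer bears all onward costs.
CIF value = EXW price + inland to port + export clearance + origin terminal + freight + insurance = 104514.48 + 1367.60 + 433.66 + 949.07 + 7096.42 + 242.16 = 114603.39
Ad valorem component: 114603.39 × 7% = 8022.24
Specific component: 623 × 4.35 = 2710.05
Import duty = 8022.24 + 2710.05 = 10732.29
Buyer bears: inland to port 1367.60 + export clearance 433.66 + origin terminal 949.07 + freight 7096.42 + insurance 242.16 + destination terminal 899.11 + delivery 1239.49 + duty 10732.29 = 22959.80
Landed cost = invoice 104514.48 + 22959.80 = 127474.28

Total landed cost: EUR 127474.28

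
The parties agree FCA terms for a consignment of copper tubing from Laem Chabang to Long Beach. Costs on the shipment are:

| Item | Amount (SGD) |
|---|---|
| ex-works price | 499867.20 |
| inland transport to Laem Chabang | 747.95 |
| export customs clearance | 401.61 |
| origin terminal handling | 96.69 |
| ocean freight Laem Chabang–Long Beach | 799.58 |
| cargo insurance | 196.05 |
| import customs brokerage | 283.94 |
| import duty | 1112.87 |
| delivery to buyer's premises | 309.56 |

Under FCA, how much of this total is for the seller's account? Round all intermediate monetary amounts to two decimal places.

Seller's account: SGD 501016.76

FCA: the seller delivers export-cleared goods to the carrier; the buyer bears costs from that point.
Seller's account: goods 499867.20 + inland to port 747.95 + export clearance 401.61 = 501016.76
Buyer's account: origin terminal 96.69 + freight 799.58 + insurance 196.05 + brokerage 283.94 + duty 1112.87 + delivery 309.56 = 2798.69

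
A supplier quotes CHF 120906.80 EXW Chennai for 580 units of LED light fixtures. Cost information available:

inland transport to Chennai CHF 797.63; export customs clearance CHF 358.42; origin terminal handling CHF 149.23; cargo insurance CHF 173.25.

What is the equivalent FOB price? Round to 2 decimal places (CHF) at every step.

Not relevant to the conversion: insurance — on the buyer under both terms; not part of either seller's price.
From EXW to FOB, the seller additionally bears: inland to port, export clearance, origin terminal.
FOB price = 120906.80 + 797.63 + 358.42 + 149.23 = 122212.08

FOB price: CHF 122212.08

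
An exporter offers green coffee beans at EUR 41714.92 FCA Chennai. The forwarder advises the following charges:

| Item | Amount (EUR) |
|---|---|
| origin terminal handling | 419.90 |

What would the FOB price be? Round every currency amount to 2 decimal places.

FOB price: EUR 42134.82

From FCA to FOB, the seller additionally bears: origin terminal.
FOB price = 41714.92 + 419.90 = 42134.82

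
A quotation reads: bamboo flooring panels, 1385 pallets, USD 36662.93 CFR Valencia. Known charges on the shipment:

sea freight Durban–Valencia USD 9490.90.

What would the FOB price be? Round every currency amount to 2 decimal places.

From CFR to FOB, the seller no longer bears: freight.
FOB price = 36662.93 − 9490.90 = 27172.03

FOB price: USD 27172.03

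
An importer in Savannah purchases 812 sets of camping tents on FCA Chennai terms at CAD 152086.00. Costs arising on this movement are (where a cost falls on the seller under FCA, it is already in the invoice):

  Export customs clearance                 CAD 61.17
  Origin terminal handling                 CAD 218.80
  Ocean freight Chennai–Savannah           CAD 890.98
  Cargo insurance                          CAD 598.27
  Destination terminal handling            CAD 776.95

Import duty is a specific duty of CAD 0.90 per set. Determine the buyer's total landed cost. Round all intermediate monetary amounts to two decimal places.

FCA: the seller delivers export-cleared goods to the carrier; the buyer bears costs from that point.
Already in the invoice (seller's account under FCA): export clearance — exclude.
CIF value = FCA price + origin terminal + freight + insurance = 152086.00 + 218.80 + 890.98 + 598.27 = 153794.05
Import duty = 812 × 0.90 = 730.80
Buyer bears: origin terminal 218.80 + freight 890.98 + insurance 598.27 + destination terminal 776.95 + duty 730.80 = 3215.80
Landed cost = invoice 152086.00 + 3215.80 = 155301.80

Total landed cost: CAD 155301.80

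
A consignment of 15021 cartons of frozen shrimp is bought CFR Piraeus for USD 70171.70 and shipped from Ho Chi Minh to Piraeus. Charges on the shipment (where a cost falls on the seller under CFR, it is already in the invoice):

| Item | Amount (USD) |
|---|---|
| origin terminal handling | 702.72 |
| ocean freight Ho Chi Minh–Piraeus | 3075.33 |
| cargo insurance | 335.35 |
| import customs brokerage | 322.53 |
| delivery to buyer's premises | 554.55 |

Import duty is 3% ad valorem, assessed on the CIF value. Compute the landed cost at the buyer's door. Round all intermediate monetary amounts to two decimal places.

Total landed cost: USD 73499.34

CFR: the seller pays costs through ocean freight to the destination port, but not insurance.
Already in the invoice (seller's account under CFR): origin terminal, freight — exclude.
CIF value = CFR price + insurance = 70171.70 + 335.35 = 70507.05
Import duty = 70507.05 × 3% = 2115.21
Buyer bears: insurance 335.35 + brokerage 322.53 + delivery 554.55 + duty 2115.21 = 3327.64
Landed cost = invoice 70171.70 + 3327.64 = 73499.34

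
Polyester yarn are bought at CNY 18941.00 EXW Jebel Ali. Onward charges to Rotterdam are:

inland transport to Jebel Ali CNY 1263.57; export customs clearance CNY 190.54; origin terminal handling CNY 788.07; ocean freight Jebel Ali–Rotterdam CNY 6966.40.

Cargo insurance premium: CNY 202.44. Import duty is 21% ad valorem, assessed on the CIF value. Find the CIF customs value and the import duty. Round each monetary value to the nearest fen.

CIF value: CNY 28352.02; import duty: CNY 5953.92

CIF = EXW price + pre-shipment costs + freight + insurance
CIF = 18941.00 + 1263.57 + 190.54 + 788.07 + 6966.40 + 202.44 = 28352.02
Import duty = 28352.02 × 21% = 5953.92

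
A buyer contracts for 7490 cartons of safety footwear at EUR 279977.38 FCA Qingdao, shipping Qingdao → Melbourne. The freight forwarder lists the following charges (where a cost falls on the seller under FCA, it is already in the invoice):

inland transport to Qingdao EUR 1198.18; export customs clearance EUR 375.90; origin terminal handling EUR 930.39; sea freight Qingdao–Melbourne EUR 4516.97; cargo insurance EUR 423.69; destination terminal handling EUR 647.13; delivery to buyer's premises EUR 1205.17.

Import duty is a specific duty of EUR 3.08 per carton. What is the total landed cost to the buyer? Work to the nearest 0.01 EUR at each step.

Total landed cost: EUR 310769.93

FCA: the seller delivers export-cleared goods to the carrier; the buyer bears costs from that point.
Already in the invoice (seller's account under FCA): inland to port, export clearance — exclude.
CIF value = FCA price + origin terminal + freight + insurance = 279977.38 + 930.39 + 4516.97 + 423.69 = 285848.43
Import duty = 7490 × 3.08 = 23069.20
Buyer bears: origin terminal 930.39 + freight 4516.97 + insurance 423.69 + destination terminal 647.13 + delivery 1205.17 + duty 23069.20 = 30792.55
Landed cost = invoice 279977.38 + 30792.55 = 310769.93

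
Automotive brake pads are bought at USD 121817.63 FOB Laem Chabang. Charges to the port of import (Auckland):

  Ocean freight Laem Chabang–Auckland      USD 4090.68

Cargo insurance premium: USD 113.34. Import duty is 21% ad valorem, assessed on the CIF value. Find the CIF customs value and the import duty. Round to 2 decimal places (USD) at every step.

CIF value: USD 126021.65; import duty: USD 26464.55

CIF = FOB price + freight + insurance
CIF = 121817.63 + 4090.68 + 113.34 = 126021.65
Import duty = 126021.65 × 21% = 26464.55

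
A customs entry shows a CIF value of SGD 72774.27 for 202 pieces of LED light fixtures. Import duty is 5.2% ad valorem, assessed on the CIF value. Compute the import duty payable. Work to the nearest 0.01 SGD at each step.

Import duty: SGD 3784.26

Import duty = 72774.27 × 5.2% = 3784.26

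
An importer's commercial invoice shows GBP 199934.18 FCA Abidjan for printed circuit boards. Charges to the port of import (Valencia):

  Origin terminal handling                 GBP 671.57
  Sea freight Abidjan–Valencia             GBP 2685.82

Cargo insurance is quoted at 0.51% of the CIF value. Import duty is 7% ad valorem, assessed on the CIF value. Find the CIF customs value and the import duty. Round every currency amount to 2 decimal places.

Let C be the CIF value. C = FCA price + pre-shipment costs + freight + 0.51% × C
C − 0.51% × C = 199934.18 + 671.57 + 2685.82
0.9949 × C = 203291.57
C = 203291.57 / 0.9949 = 204333.67
Insurance premium = 0.51% × 204333.67 = 1042.10
Import duty = 204333.67 × 7% = 14303.36

CIF value: GBP 204333.67; import duty: GBP 14303.36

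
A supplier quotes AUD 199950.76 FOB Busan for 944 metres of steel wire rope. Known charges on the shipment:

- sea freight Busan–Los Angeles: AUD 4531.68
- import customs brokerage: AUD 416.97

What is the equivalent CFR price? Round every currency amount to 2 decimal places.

Not relevant to the conversion: brokerage — on the buyer under both terms; not part of either seller's price.
From FOB to CFR, the seller additionally bears: freight.
CFR price = 199950.76 + 4531.68 = 204482.44

CFR price: AUD 204482.44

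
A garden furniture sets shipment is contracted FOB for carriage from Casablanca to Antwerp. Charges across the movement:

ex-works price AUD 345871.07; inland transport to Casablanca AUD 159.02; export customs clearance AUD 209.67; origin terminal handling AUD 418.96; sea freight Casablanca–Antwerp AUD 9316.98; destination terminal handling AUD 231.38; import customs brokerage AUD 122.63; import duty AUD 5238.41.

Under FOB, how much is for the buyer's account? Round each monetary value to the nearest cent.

Buyer's account: AUD 14909.40

FOB: the seller bears costs until goods are on board at the origin port; the buyer bears freight, insurance and all costs thereafter.
Seller's account: goods 345871.07 + inland to port 159.02 + export clearance 209.67 + origin terminal 418.96 = 346658.72
Buyer's account: freight 9316.98 + destination terminal 231.38 + brokerage 122.63 + duty 5238.41 = 14909.40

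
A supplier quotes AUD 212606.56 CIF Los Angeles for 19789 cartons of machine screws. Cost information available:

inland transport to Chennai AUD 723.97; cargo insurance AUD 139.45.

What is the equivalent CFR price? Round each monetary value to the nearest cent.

CFR price: AUD 212467.11

Not relevant to the conversion: inland to port — on the seller under both CIF and CFR; already in the CIF price and stays in the CFR price.
From CIF to CFR, the seller no longer bears: insurance.
CFR price = 212606.56 − 139.45 = 212467.11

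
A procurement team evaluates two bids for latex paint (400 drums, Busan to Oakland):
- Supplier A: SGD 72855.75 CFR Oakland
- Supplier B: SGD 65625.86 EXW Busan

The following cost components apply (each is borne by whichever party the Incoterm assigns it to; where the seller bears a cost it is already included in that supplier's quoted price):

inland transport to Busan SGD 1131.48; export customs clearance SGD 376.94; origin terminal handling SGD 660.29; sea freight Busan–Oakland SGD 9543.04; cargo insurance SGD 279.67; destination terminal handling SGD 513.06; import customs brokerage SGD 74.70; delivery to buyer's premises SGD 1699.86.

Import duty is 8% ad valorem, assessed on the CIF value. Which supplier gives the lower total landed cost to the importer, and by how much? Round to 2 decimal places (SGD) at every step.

Supplier A is cheaper by SGD 4840.41

Supplier A (CFR):
CIF value = CFR price + insurance = 72855.75 + 279.67 = 73135.42
Import duty = 73135.42 × 8% = 5850.83
Buyer bears (A): 279.67 + 513.06 + 74.70 + 1699.86 = 2567.29
Landed cost (A) = invoice 72855.75 + 2567.29 + duty 5850.83 = 81273.87
Supplier B (EXW):
CIF value = EXW price + inland to port + export clearance + origin terminal + freight + insurance = 65625.86 + 1131.48 + 376.94 + 660.29 + 9543.04 + 279.67 = 77617.28
Import duty = 77617.28 × 8% = 6209.38
Buyer bears (B): 1131.48 + 376.94 + 660.29 + 9543.04 + 279.67 + 513.06 + 74.70 + 1699.86 = 14279.04
Landed cost (B) = invoice 65625.86 + 14279.04 + duty 6209.38 = 86114.28
Difference = |81273.87 − 86114.28| = 4840.41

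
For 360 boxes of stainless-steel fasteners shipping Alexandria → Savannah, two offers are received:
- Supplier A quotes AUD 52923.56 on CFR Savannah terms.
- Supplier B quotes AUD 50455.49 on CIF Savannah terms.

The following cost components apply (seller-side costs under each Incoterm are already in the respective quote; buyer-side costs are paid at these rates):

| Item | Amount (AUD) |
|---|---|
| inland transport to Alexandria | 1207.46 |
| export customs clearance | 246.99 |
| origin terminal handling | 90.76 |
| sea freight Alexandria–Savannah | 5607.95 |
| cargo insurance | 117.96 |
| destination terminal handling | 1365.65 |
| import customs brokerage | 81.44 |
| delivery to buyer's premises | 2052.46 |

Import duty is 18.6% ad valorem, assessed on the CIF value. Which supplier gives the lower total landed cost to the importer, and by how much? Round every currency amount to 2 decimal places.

Supplier A (CFR):
CIF value = CFR price + insurance = 52923.56 + 117.96 = 53041.52
Import duty = 53041.52 × 18.6% = 9865.72
Buyer bears (A): 117.96 + 1365.65 + 81.44 + 2052.46 = 3617.51
Landed cost (A) = invoice 52923.56 + 3617.51 + duty 9865.72 = 66406.79
Supplier B (CIF):
The CIF price already equals the CIF value: 50455.49
Import duty = 50455.49 × 18.6% = 9384.72
Buyer bears (B): 1365.65 + 81.44 + 2052.46 = 3499.55
Landed cost (B) = invoice 50455.49 + 3499.55 + duty 9384.72 = 63339.76
Difference = |66406.79 − 63339.76| = 3067.03

Supplier B is cheaper by AUD 3067.03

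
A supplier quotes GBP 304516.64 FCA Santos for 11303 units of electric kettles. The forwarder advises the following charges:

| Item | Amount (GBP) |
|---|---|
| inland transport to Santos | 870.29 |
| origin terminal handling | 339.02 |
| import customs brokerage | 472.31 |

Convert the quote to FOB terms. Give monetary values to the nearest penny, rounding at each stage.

FOB price: GBP 304855.66

Not relevant to the conversion: inland to port — on the seller under both FCA and FOB; already in the FCA price and stays in the FOB price. brokerage — on the buyer under both terms; not part of either seller's price.
From FCA to FOB, the seller additionally bears: origin terminal.
FOB price = 304516.64 + 339.02 = 304855.66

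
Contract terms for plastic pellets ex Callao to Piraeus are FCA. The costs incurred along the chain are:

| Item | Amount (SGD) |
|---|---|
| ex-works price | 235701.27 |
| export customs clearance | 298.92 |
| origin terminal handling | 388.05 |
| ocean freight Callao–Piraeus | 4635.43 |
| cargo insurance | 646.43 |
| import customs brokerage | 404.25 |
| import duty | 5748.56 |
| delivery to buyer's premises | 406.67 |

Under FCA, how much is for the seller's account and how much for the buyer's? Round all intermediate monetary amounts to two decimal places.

Seller: SGD 236000.19; buyer: SGD 12229.39

FCA: the seller delivers export-cleared goods to the carrier; the buyer bears costs from that point.
Seller's account: goods 235701.27 + export clearance 298.92 = 236000.19
Buyer's account: origin terminal 388.05 + freight 4635.43 + insurance 646.43 + brokerage 404.25 + duty 5748.56 + delivery 406.67 = 12229.39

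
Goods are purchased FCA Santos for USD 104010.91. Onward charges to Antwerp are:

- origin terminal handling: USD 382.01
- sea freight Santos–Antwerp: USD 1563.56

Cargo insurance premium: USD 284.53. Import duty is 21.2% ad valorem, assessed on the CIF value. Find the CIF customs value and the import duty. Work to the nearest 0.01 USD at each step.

CIF value: USD 106241.01; import duty: USD 22523.09

CIF = FCA price + pre-shipment costs + freight + insurance
CIF = 104010.91 + 382.01 + 1563.56 + 284.53 = 106241.01
Import duty = 106241.01 × 21.2% = 22523.09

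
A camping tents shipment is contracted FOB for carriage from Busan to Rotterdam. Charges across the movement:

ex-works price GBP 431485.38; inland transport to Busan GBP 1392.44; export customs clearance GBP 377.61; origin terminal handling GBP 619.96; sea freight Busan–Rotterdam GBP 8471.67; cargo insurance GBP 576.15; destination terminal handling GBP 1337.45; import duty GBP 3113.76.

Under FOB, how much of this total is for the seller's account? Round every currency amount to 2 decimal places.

FOB: the seller bears costs until goods are on board at the origin port; the buyer bears freight, insurance and all costs thereafter.
Seller's account: goods 431485.38 + inland to port 1392.44 + export clearance 377.61 + origin terminal 619.96 = 433875.39
Buyer's account: freight 8471.67 + insurance 576.15 + destination terminal 1337.45 + duty 3113.76 = 13499.03

Seller's account: GBP 433875.39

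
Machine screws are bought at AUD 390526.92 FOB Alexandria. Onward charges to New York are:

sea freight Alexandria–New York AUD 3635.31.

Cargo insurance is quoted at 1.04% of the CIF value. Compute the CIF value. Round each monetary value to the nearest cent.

CIF value: AUD 398304.60

Let C be the CIF value. C = FOB price + freight + 1.04% × C
C − 1.04% × C = 390526.92 + 3635.31
0.9896 × C = 394162.23
C = 394162.23 / 0.9896 = 398304.60
Insurance premium = 1.04% × 398304.60 = 4142.37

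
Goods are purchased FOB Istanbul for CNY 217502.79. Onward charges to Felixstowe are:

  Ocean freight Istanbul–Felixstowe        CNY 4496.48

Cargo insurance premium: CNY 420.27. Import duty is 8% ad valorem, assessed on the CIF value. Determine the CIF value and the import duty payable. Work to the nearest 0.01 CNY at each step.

CIF = FOB price + freight + insurance
CIF = 217502.79 + 4496.48 + 420.27 = 222419.54
Import duty = 222419.54 × 8% = 17793.56

CIF value: CNY 222419.54; import duty: CNY 17793.56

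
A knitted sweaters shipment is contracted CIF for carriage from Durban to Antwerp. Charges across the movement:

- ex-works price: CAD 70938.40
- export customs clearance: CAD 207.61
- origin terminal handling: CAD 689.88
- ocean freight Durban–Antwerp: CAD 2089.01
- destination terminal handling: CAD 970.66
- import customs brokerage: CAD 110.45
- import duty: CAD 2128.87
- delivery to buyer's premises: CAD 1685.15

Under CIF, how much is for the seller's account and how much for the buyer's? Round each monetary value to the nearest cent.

Seller: CAD 73924.90; buyer: CAD 4895.13

CIF: the seller pays costs through ocean freight and marine insurance to the destination port.
Seller's account: goods 70938.40 + export clearance 207.61 + origin terminal 689.88 + freight 2089.01 = 73924.90
Buyer's account: destination terminal 970.66 + brokerage 110.45 + duty 2128.87 + delivery 1685.15 = 4895.13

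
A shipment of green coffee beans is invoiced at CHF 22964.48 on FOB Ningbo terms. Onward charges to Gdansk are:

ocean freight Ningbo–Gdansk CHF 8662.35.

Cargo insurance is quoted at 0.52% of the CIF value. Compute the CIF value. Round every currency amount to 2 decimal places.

CIF value: CHF 31792.15

Let C be the CIF value. C = FOB price + freight + 0.52% × C
C − 0.52% × C = 22964.48 + 8662.35
0.9948 × C = 31626.83
C = 31626.83 / 0.9948 = 31792.15
Insurance premium = 0.52% × 31792.15 = 165.32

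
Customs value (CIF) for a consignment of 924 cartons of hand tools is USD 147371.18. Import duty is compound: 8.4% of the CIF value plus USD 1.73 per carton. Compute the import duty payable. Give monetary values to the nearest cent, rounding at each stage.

Ad valorem component: 147371.18 × 8.4% = 12379.18
Specific component: 924 × 1.73 = 1598.52
Import duty = 12379.18 + 1598.52 = 13977.70

Import duty: USD 13977.70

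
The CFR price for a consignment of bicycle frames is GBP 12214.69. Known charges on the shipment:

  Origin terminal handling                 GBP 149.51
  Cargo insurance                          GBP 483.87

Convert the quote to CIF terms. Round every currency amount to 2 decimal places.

CIF price: GBP 12698.56

Not relevant to the conversion: origin terminal — on the seller under both CFR and CIF; already in the CFR price and stays in the CIF price.
From CFR to CIF, the seller additionally bears: insurance.
CIF price = 12214.69 + 483.87 = 12698.56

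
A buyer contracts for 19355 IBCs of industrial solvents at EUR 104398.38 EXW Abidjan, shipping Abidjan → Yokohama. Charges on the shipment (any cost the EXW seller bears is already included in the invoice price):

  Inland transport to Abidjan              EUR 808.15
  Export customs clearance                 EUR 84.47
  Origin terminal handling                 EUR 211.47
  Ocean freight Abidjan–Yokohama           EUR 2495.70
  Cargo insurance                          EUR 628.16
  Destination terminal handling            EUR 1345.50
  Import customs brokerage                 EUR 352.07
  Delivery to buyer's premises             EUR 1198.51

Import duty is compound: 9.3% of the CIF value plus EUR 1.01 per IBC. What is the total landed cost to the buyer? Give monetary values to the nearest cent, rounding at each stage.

EXW: the seller makes goods available at their premises; the buyer bears all onward costs.
CIF value = EXW price + inland to port + export clearance + origin terminal + freight + insurance = 104398.38 + 808.15 + 84.47 + 211.47 + 2495.70 + 628.16 = 108626.33
Ad valorem component: 108626.33 × 9.3% = 10102.25
Specific component: 19355 × 1.01 = 19548.55
Import duty = 10102.25 + 19548.55 = 29650.80
Buyer bears: inland to port 808.15 + export clearance 84.47 + origin terminal 211.47 + freight 2495.70 + insurance 628.16 + destination terminal 1345.50 + brokerage 352.07 + delivery 1198.51 + duty 29650.80 = 36774.83
Landed cost = invoice 104398.38 + 36774.83 = 141173.21

Total landed cost: EUR 141173.21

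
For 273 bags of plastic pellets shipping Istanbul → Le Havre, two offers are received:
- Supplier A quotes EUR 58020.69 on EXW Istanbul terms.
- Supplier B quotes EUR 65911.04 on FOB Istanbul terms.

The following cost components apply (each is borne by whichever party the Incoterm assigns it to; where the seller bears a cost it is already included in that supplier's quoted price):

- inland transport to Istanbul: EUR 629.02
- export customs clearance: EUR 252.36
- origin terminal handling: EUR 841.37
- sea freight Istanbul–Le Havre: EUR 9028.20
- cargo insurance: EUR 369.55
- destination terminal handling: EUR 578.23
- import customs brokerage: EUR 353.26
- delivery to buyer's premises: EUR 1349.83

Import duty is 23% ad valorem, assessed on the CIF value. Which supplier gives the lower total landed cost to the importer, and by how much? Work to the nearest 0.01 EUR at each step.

Supplier A (EXW):
CIF value = EXW price + inland to port + export clearance + origin terminal + freight + insurance = 58020.69 + 629.02 + 252.36 + 841.37 + 9028.20 + 369.55 = 69141.19
Import duty = 69141.19 × 23% = 15902.47
Buyer bears (A): 629.02 + 252.36 + 841.37 + 9028.20 + 369.55 + 578.23 + 353.26 + 1349.83 = 13401.82
Landed cost (A) = invoice 58020.69 + 13401.82 + duty 15902.47 = 87324.98
Supplier B (FOB):
CIF value = FOB price + freight + insurance = 65911.04 + 9028.20 + 369.55 = 75308.79
Import duty = 75308.79 × 23% = 17321.02
Buyer bears (B): 9028.20 + 369.55 + 578.23 + 353.26 + 1349.83 = 11679.07
Landed cost (B) = invoice 65911.04 + 11679.07 + duty 17321.02 = 94911.13
Difference = |87324.98 − 94911.13| = 7586.15

Supplier A is cheaper by EUR 7586.15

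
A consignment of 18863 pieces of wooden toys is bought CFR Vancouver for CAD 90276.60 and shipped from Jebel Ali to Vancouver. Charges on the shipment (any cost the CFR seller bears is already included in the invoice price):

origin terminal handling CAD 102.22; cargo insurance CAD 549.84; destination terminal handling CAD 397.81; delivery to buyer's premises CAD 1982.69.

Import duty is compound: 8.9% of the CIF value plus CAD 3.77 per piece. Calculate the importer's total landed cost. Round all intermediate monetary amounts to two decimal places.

Total landed cost: CAD 172404.00

CFR: the seller pays costs through ocean freight to the destination port, but not insurance.
Already in the invoice (seller's account under CFR): origin terminal — exclude.
CIF value = CFR price + insurance = 90276.60 + 549.84 = 90826.44
Ad valorem component: 90826.44 × 8.9% = 8083.55
Specific component: 18863 × 3.77 = 71113.51
Import duty = 8083.55 + 71113.51 = 79197.06
Buyer bears: insurance 549.84 + destination terminal 397.81 + delivery 1982.69 + duty 79197.06 = 82127.40
Landed cost = invoice 90276.60 + 82127.40 = 172404.00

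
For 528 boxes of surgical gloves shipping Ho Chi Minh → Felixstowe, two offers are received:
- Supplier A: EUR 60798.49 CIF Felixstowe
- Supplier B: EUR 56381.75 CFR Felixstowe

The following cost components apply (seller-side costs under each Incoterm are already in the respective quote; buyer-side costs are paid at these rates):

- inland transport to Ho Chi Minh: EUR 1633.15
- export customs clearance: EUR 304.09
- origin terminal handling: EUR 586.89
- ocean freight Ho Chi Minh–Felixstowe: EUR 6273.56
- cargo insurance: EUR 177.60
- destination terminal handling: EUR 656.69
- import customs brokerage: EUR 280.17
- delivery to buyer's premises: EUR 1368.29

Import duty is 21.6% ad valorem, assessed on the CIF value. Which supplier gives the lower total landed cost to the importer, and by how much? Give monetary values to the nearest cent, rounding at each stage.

Supplier A (CIF):
The CIF price already equals the CIF value: 60798.49
Import duty = 60798.49 × 21.6% = 13132.47
Buyer bears (A): 656.69 + 280.17 + 1368.29 = 2305.15
Landed cost (A) = invoice 60798.49 + 2305.15 + duty 13132.47 = 76236.11
Supplier B (CFR):
CIF value = CFR price + insurance = 56381.75 + 177.60 = 56559.35
Import duty = 56559.35 × 21.6% = 12216.82
Buyer bears (B): 177.60 + 656.69 + 280.17 + 1368.29 = 2482.75
Landed cost (B) = invoice 56381.75 + 2482.75 + duty 12216.82 = 71081.32
Difference = |76236.11 − 71081.32| = 5154.79

Supplier B is cheaper by EUR 5154.79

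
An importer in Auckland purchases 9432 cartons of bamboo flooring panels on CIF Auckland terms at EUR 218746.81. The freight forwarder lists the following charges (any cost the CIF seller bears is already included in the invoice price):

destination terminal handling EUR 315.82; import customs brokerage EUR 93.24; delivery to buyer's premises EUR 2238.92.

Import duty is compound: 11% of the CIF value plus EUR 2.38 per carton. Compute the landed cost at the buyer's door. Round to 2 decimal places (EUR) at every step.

Total landed cost: EUR 267905.10

CIF: the seller pays costs through ocean freight and marine insurance to the destination port.
The CIF price already equals the CIF value: 218746.81
Ad valorem component: 218746.81 × 11% = 24062.15
Specific component: 9432 × 2.38 = 22448.16
Import duty = 24062.15 + 22448.16 = 46510.31
Buyer bears: destination terminal 315.82 + brokerage 93.24 + delivery 2238.92 + duty 46510.31 = 49158.29
Landed cost = invoice 218746.81 + 49158.29 = 267905.10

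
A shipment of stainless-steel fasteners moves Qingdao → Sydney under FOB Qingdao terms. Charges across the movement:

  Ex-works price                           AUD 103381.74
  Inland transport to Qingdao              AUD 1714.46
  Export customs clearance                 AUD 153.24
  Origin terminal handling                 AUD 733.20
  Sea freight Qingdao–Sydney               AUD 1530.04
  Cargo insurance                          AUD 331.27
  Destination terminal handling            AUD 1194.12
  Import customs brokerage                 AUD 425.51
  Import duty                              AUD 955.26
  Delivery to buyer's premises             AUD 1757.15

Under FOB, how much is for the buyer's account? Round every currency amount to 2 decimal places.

FOB: the seller bears costs until goods are on board at the origin port; the buyer bears freight, insurance and all costs thereafter.
Seller's account: goods 103381.74 + inland to port 1714.46 + export clearance 153.24 + origin terminal 733.20 = 105982.64
Buyer's account: freight 1530.04 + insurance 331.27 + destination terminal 1194.12 + brokerage 425.51 + duty 955.26 + delivery 1757.15 = 6193.35

Buyer's account: AUD 6193.35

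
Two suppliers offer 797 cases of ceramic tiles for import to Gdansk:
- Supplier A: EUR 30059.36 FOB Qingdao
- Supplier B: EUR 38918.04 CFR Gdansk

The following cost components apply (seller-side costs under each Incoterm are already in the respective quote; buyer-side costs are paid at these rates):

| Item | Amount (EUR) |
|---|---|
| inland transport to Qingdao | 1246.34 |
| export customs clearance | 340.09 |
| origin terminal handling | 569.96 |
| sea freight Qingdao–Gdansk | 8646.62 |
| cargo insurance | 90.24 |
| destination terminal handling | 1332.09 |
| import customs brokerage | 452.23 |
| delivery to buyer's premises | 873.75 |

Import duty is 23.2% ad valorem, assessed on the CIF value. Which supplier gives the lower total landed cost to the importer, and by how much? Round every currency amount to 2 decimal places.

Supplier A is cheaper by EUR 261.26

Supplier A (FOB):
CIF value = FOB price + freight + insurance = 30059.36 + 8646.62 + 90.24 = 38796.22
Import duty = 38796.22 × 23.2% = 9000.72
Buyer bears (A): 8646.62 + 90.24 + 1332.09 + 452.23 + 873.75 = 11394.93
Landed cost (A) = invoice 30059.36 + 11394.93 + duty 9000.72 = 50455.01
Supplier B (CFR):
CIF value = CFR price + insurance = 38918.04 + 90.24 = 39008.28
Import duty = 39008.28 × 23.2% = 9049.92
Buyer bears (B): 90.24 + 1332.09 + 452.23 + 873.75 = 2748.31
Landed cost (B) = invoice 38918.04 + 2748.31 + duty 9049.92 = 50716.27
Difference = |50455.01 − 50716.27| = 261.26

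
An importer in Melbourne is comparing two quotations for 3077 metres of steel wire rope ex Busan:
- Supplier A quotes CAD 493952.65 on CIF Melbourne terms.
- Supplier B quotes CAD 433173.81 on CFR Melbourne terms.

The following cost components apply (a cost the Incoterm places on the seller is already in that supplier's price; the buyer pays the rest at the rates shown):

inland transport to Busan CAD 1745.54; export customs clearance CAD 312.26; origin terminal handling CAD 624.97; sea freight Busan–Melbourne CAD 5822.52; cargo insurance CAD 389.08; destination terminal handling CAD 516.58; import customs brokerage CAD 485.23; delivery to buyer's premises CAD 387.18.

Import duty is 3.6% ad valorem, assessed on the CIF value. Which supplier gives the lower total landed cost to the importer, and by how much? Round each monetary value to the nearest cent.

Supplier A (CIF):
The CIF price already equals the CIF value: 493952.65
Import duty = 493952.65 × 3.6% = 17782.30
Buyer bears (A): 516.58 + 485.23 + 387.18 = 1388.99
Landed cost (A) = invoice 493952.65 + 1388.99 + duty 17782.30 = 513123.94
Supplier B (CFR):
CIF value = CFR price + insurance = 433173.81 + 389.08 = 433562.89
Import duty = 433562.89 × 3.6% = 15608.26
Buyer bears (B): 389.08 + 516.58 + 485.23 + 387.18 = 1778.07
Landed cost (B) = invoice 433173.81 + 1778.07 + duty 15608.26 = 450560.14
Difference = |513123.94 − 450560.14| = 62563.80

Supplier B is cheaper by CAD 62563.80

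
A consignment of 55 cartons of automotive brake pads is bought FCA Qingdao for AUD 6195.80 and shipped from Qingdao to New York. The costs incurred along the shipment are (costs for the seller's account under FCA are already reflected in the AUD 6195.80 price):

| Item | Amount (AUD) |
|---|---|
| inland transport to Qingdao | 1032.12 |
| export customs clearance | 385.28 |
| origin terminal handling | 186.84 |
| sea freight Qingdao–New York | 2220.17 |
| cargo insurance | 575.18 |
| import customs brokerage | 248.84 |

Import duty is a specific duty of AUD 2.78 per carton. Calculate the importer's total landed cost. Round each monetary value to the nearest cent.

FCA: the seller delivers export-cleared goods to the carrier; the buyer bears costs from that point.
Already in the invoice (seller's account under FCA): inland to port, export clearance — exclude.
CIF value = FCA price + origin terminal + freight + insurance = 6195.80 + 186.84 + 2220.17 + 575.18 = 9177.99
Import duty = 55 × 2.78 = 152.90
Buyer bears: origin terminal 186.84 + freight 2220.17 + insurance 575.18 + brokerage 248.84 + duty 152.90 = 3383.93
Landed cost = invoice 6195.80 + 3383.93 = 9579.73

Total landed cost: AUD 9579.73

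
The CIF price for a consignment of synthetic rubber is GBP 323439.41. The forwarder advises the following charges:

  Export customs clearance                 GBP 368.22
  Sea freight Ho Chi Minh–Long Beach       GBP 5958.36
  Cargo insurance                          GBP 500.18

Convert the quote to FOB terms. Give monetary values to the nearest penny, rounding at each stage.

Not relevant to the conversion: export clearance — on the seller under both CIF and FOB; already in the CIF price and stays in the FOB price.
From CIF to FOB, the seller no longer bears: freight, insurance.
FOB price = 323439.41 − 5958.36 − 500.18 = 316980.87

FOB price: GBP 316980.87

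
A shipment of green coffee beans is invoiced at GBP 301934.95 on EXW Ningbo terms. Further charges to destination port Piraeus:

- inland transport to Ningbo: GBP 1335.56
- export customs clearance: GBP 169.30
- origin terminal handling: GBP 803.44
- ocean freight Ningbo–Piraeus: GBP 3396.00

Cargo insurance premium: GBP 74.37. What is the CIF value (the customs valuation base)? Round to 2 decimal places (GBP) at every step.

CIF value: GBP 307713.62

CIF = EXW price + pre-shipment costs + freight + insurance
CIF = 301934.95 + 1335.56 + 169.30 + 803.44 + 3396.00 + 74.37 = 307713.62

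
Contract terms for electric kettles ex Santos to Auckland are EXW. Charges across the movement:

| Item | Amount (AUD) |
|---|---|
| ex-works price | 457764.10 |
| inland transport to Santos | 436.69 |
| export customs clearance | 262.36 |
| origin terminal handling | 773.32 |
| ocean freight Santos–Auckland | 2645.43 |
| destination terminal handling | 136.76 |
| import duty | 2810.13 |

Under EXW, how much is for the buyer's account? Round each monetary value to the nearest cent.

Buyer's account: AUD 7064.69

EXW: the seller makes goods available at their premises; the buyer bears all onward costs.
Seller's account: goods 457764.10 = 457764.10
Buyer's account: inland to port 436.69 + export clearance 262.36 + origin terminal 773.32 + freight 2645.43 + destination terminal 136.76 + duty 2810.13 = 7064.69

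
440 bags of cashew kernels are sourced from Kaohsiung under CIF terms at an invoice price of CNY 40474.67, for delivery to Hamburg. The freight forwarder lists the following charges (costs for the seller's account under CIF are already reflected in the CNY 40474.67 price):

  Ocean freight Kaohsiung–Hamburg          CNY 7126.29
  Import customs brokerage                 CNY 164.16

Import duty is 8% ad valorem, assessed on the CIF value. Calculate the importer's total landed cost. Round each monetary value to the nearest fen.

CIF: the seller pays costs through ocean freight and marine insurance to the destination port.
Already in the invoice (seller's account under CIF): freight — exclude.
The CIF price already equals the CIF value: 40474.67
Import duty = 40474.67 × 8% = 3237.97
Buyer bears: brokerage 164.16 + duty 3237.97 = 3402.13
Landed cost = invoice 40474.67 + 3402.13 = 43876.80

Total landed cost: CNY 43876.80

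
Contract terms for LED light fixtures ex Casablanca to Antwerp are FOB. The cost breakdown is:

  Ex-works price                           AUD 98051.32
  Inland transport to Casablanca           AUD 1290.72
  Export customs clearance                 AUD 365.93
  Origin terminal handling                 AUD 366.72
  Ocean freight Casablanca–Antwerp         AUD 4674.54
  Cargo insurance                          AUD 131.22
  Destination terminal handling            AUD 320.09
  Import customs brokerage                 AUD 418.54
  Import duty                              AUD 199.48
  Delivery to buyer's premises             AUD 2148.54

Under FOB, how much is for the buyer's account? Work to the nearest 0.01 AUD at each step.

FOB: the seller bears costs until goods are on board at the origin port; the buyer bears freight, insurance and all costs thereafter.
Seller's account: goods 98051.32 + inland to port 1290.72 + export clearance 365.93 + origin terminal 366.72 = 100074.69
Buyer's account: freight 4674.54 + insurance 131.22 + destination terminal 320.09 + brokerage 418.54 + duty 199.48 + delivery 2148.54 = 7892.41

Buyer's account: AUD 7892.41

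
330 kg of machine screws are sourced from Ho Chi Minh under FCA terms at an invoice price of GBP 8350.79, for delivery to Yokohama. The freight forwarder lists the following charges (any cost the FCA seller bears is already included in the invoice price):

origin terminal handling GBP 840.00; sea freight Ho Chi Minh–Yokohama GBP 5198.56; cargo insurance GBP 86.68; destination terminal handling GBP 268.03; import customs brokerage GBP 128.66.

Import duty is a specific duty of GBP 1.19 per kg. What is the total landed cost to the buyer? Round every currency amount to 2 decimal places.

Total landed cost: GBP 15265.42

FCA: the seller delivers export-cleared goods to the carrier; the buyer bears costs from that point.
CIF value = FCA price + origin terminal + freight + insurance = 8350.79 + 840.00 + 5198.56 + 86.68 = 14476.03
Import duty = 330 × 1.19 = 392.70
Buyer bears: origin terminal 840.00 + freight 5198.56 + insurance 86.68 + destination terminal 268.03 + brokerage 128.66 + duty 392.70 = 6914.63
Landed cost = invoice 8350.79 + 6914.63 = 15265.42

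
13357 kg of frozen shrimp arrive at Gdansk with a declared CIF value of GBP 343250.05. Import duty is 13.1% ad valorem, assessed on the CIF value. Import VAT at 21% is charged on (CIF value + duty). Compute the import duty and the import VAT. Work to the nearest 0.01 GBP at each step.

Import duty: GBP 44965.76; import VAT: GBP 81525.32

Import duty = 343250.05 × 13.1% = 44965.76
VAT base = CIF + duty = 343250.05 + 44965.76 = 388215.81
Import VAT = 388215.81 × 21% = 81525.32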